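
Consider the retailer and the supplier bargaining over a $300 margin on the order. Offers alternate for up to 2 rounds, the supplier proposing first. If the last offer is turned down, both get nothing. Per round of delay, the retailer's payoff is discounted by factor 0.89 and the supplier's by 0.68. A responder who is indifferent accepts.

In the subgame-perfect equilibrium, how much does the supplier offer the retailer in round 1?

Solve by backward induction from round 2.
Round 2 (the retailer proposes): the supplier will accept anything ≥ 0, so the retailer offers 0 and keeps 300.
Round 1 (the supplier proposes): the retailer can get 300 next round, worth 0.89 × 300 = 267 now. The supplier offers 267 and keeps 300 − 267 = 33.

267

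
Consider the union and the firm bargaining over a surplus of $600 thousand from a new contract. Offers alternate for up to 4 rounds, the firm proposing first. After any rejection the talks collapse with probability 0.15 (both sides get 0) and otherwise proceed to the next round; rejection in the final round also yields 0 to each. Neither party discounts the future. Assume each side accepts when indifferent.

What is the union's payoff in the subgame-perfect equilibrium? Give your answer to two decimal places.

Round 4 (the union proposes): rejection yields 0 for the firm; the union offers 0 and keeps 600.
Round 3 (the firm proposes): rejecting gives the union an expected 0.85 × 600 = 510, so the firm offers 510, keeping 90.
Round 2 (the union proposes): rejecting gives the firm an expected 0.85 × 90 = 76.5. The union offers 76.5 and keeps 600 − 76.5 = 523.5.
Round 1 (the firm proposes): rejecting gives the union an expected 0.85 × 523.5 = 444.975, so the firm offers 444.975, keeping 155.025.

444.98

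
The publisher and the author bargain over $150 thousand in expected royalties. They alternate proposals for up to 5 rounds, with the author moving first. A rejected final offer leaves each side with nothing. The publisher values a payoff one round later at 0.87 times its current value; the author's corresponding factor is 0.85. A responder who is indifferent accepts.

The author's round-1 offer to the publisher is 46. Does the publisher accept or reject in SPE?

Accept

Round 5 (the author proposes): the publisher will accept anything ≥ 0, so the author offers 0 and keeps 150.
Round 4 (the publisher proposes): the author can get 150 next round, worth 0.85 × 150 = 127.5 now; the publisher offers that and keeps 22.5.
Round 3 (the author proposes): the publisher can get 22.5 next round, worth 0.87 × 22.5 = 19.575 now. The author offers 19.575 and keeps 150 − 19.575 = 130.425.
Round 2 (the publisher proposes): the author can get 130.425 next round, worth 0.85 × 130.425 = 110.86125 now, so the publisher offers 110.86125, keeping 39.13875.
So by rejecting in round 1, the publisher gets 39.13875 next round, worth 0.87 × 39.13875 = 34.0507125 now.
Offer 46 ≥ 34.0507125, so the publisher accepts.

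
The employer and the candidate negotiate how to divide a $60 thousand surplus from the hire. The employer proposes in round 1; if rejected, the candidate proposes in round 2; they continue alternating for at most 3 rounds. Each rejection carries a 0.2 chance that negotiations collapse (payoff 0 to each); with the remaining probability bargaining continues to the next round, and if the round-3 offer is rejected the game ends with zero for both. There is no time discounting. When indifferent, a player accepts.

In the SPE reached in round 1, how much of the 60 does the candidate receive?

9.6

Round 3 (the employer proposes): the candidate will accept anything ≥ 0, so the employer offers 0 and keeps 60.
Round 2 (the candidate proposes): rejecting gives the employer an expected 0.8 × 60 = 48. The candidate offers 48 and keeps 60 − 48 = 12.
Round 1 (the employer proposes): rejecting gives the candidate an expected 0.8 × 12 = 9.6, so the employer offers 9.6, keeping 50.4.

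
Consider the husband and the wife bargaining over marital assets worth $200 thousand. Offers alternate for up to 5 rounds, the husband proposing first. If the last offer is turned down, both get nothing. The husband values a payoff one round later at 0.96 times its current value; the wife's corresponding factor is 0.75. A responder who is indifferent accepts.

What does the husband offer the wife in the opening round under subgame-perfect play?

10.32

Solve by backward induction from round 5.
Round 5 (the husband proposes): rejection yields 0 for the wife; the husband offers 0 and keeps 200.
Round 4 (the wife proposes): the husband can get 200 next round, worth 0.96 × 200 = 192 now; the wife offers that and keeps 8.
Round 3 (the husband proposes): the wife can get 8 next round, worth 0.75 × 8 = 6 now; the husband offers that and keeps 194.
Round 2 (the wife proposes): the husband can get 194 next round, worth 0.96 × 194 = 186.24 now. The wife offers 186.24 and keeps 200 − 186.24 = 13.76.
Round 1 (the husband proposes): the wife can get 13.76 next round, worth 0.75 × 13.76 = 10.32 now. The husband offers 10.32 and keeps 200 − 10.32 = 189.68.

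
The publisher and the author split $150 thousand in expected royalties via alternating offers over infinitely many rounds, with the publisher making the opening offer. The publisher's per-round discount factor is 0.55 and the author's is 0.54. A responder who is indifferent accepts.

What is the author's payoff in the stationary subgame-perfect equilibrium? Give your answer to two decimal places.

51.85

Let x be the publisher's share when the publisher proposes and y be the author's share when the author proposes.
The author accepts iff offered ≥ 0.54·y, so x = 150 − 0.54y. Symmetrically y = 150 − 0.55x.
Substituting: x = 150 − 0.54(150 − 0.55x), giving x(1 − 0.55·0.54) = 150(1 − 0.54).
So x = 150 × 0.46 / 0.703 ≈ 98.1508, and the author receives 150 − x ≈ 51.8492.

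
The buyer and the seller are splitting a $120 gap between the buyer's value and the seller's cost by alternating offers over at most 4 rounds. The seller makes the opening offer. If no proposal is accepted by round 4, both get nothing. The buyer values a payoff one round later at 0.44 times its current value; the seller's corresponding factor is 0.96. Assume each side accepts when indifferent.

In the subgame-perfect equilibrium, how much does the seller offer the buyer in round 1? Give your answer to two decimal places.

Round 4 (the buyer proposes): rejection yields 0 for the seller; the buyer offers 0 and keeps 120.
Round 3 (the seller proposes): the buyer can get 120 next round, worth 0.44 × 120 = 52.8 now, so the seller offers 52.8, keeping 67.2.
Round 2 (the buyer proposes): the seller can get 67.2 next round, worth 0.96 × 67.2 = 64.512 now; the buyer offers that and keeps 55.488.
Round 1 (the seller proposes): the buyer can get 55.488 next round, worth 0.44 × 55.488 = 24.41472 now. The seller offers 24.41472 and keeps 120 − 24.41472 = 95.58528.

24.41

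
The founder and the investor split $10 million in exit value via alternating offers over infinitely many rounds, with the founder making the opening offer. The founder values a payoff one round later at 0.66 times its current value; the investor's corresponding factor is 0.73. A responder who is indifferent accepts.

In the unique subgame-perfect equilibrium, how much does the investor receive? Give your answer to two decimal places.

Let x be the founder's share when the founder proposes and y be the investor's share when the investor proposes.
The investor accepts iff offered ≥ 0.73·y, so x = 10 − 0.73y. Symmetrically y = 10 − 0.66x.
Substituting: x = 10 − 0.73(10 − 0.66x), giving x(1 − 0.66·0.73) = 10(1 − 0.73).
So x = 10 × 0.27 / 0.5182 ≈ 5.2103, and the investor receives 10 − x ≈ 4.7897.

4.79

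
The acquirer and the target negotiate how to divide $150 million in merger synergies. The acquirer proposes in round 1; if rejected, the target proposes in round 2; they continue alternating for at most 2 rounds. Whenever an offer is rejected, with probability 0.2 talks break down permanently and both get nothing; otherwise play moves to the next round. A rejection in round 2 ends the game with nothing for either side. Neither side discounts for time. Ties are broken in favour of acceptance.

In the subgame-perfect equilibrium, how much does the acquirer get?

30

By backward induction:
Round 2 (the target proposes): the acquirer will accept anything ≥ 0, so the target offers 0 and keeps 150.
Round 1 (the acquirer proposes): rejecting gives the target an expected 0.8 × 150 = 120; the acquirer offers that and keeps 30.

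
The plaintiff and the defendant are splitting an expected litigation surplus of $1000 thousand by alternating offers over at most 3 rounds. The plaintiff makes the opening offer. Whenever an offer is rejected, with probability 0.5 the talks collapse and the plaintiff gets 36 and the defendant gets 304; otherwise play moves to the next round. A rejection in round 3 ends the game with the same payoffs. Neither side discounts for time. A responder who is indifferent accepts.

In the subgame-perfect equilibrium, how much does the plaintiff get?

531

By backward induction:
Round 3 (the plaintiff proposes): the defendant gets 304 if talks fail, so the plaintiff offers 304 and keeps 696.
Round 2 (the defendant proposes): rejecting gives the plaintiff an expected 0.5 × 696 + 0.5 × 36 = 366; the defendant offers that and keeps 634.
Round 1 (the plaintiff proposes): rejecting gives the defendant an expected 0.5 × 634 + 0.5 × 304 = 469; the plaintiff offers that and keeps 531.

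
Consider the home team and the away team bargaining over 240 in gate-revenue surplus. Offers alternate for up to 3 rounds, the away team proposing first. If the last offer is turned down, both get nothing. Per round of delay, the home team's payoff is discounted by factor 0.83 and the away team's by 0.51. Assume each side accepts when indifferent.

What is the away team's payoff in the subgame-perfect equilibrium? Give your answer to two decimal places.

142.39

Work backward from the last round.
Round 3 (the away team proposes): the home team will accept anything ≥ 0, so the away team offers 0 and keeps 240.
Round 2 (the home team proposes): the away team can get 240 next round, worth 0.51 × 240 = 122.4 now, so the home team offers 122.4, keeping 117.6.
Round 1 (the away team proposes): the home team can get 117.6 next round, worth 0.83 × 117.6 = 97.608 now, so the away team offers 97.608, keeping 142.392.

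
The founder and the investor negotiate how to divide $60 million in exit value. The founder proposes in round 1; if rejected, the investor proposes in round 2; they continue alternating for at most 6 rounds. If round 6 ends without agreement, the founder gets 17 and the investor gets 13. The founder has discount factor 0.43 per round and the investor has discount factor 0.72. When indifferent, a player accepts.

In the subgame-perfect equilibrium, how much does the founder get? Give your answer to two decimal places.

24.78

Round 6 (the investor proposes): the founder gets 17 if talks fail, so the investor offers 17 and keeps 43.
Round 5 (the founder proposes): the investor can get 43 next round, worth 0.72 × 43 = 30.96 now, so the founder offers 30.96, keeping 29.04.
Round 4 (the investor proposes): the founder can get 29.04 next round, worth 0.43 × 29.04 = 12.4872 now. The investor offers 12.4872 and keeps 60 − 12.4872 = 47.5128.
Round 3 (the founder proposes): the investor can get 47.5128 next round, worth 0.72 × 47.5128 = 34.209216 now; the founder offers that and keeps 25.790784.
Round 2 (the investor proposes): the founder can get 25.790784 next round, worth 0.43 × 25.790784 = 11.09003712 now, so the investor offers 11.09003712, keeping 48.90996288.
Round 1 (the founder proposes): the investor can get 48.90996288 next round, worth 0.72 × 48.90996288 = 35.2151732736 now; the founder offers that and keeps 24.7848267264.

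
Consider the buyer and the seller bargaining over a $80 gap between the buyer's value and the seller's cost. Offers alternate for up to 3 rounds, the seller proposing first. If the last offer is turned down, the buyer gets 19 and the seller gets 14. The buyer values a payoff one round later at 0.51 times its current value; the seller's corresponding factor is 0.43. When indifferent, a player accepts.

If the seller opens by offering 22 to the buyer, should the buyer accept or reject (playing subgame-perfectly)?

Round 3 (the seller proposes): the buyer gets 19 if talks fail, so the seller offers 19 and keeps 61.
Round 2 (the buyer proposes): the seller can get 61 next round, worth 0.43 × 61 = 26.23 now; the buyer offers that and keeps 53.77.
So by rejecting in round 1, the buyer gets 53.77 next round, worth 0.51 × 53.77 = 27.4227 now.
Offer 22 < 27.4227, so the buyer rejects.

Reject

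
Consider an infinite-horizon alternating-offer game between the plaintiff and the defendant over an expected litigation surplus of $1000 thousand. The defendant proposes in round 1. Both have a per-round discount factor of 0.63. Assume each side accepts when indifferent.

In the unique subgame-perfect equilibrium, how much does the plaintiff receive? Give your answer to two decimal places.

In a stationary SPE each proposer offers the other exactly their discounted continuation value.
If the defendant keeps x when proposing and the plaintiff keeps y when proposing, then x = 1000 − 0.63y and y = 1000 − 0.63x.
Solving: x = 1000(1 − 0.63) / (1 − 0.63·0.63) = 370 / 0.6031 ≈ 613.4969.
The plaintiff gets 1000 − 613.4969 ≈ 386.5031.

386.50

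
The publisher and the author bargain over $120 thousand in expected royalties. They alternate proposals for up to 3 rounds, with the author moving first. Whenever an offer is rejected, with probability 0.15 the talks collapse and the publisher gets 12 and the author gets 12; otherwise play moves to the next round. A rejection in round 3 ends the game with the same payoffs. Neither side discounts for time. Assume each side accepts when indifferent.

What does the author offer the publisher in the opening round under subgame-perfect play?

24.24

By backward induction:
Round 3 (the author proposes): the publisher gets 12 if talks fail, so the author offers 12 and keeps 108.
Round 2 (the publisher proposes): rejecting gives the author an expected 0.85 × 108 + 0.15 × 12 = 93.6; the publisher offers that and keeps 26.4.
Round 1 (the author proposes): rejecting gives the publisher an expected 0.85 × 26.4 + 0.15 × 12 = 24.24, so the author offers 24.24, keeping 95.76.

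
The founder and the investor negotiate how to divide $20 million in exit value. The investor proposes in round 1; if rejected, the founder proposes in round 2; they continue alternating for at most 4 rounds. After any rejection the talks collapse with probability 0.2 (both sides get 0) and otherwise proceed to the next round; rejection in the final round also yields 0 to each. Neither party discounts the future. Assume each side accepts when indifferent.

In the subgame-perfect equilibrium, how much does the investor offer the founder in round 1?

Round 4 (the founder proposes): rejection yields 0 for the investor; the founder offers 0 and keeps 20.
Round 3 (the investor proposes): rejecting gives the founder an expected 0.8 × 20 = 16; the investor offers that and keeps 4.
Round 2 (the founder proposes): rejecting gives the investor an expected 0.8 × 4 = 3.2. The founder offers 3.2 and keeps 20 − 3.2 = 16.8.
Round 1 (the investor proposes): rejecting gives the founder an expected 0.8 × 16.8 = 13.44. The investor offers 13.44 and keeps 20 − 13.44 = 6.56.

13.44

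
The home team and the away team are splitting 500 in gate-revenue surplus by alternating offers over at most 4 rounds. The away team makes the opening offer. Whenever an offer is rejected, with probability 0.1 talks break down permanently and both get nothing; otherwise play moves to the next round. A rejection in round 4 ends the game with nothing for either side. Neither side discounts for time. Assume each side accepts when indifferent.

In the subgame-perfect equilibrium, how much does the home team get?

409.5

Round 4 (the home team proposes): rejection yields 0 for the away team; the home team offers 0 and keeps 500.
Round 3 (the away team proposes): rejecting gives the home team an expected 0.9 × 500 = 450, so the away team offers 450, keeping 50.
Round 2 (the home team proposes): rejecting gives the away team an expected 0.9 × 50 = 45. The home team offers 45 and keeps 500 − 45 = 455.
Round 1 (the away team proposes): rejecting gives the home team an expected 0.9 × 455 = 409.5, so the away team offers 409.5, keeping 90.5.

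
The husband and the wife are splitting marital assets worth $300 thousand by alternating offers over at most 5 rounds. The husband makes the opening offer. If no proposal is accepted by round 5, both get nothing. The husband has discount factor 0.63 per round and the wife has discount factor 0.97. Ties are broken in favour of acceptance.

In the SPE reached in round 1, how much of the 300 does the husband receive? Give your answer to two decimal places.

126.53

Round 5 (the husband proposes): the wife will accept anything ≥ 0, so the husband offers 0 and keeps 300.
Round 4 (the wife proposes): the husband can get 300 next round, worth 0.63 × 300 = 189 now, so the wife offers 189, keeping 111.
Round 3 (the husband proposes): the wife can get 111 next round, worth 0.97 × 111 = 107.67 now; the husband offers that and keeps 192.33.
Round 2 (the wife proposes): the husband can get 192.33 next round, worth 0.63 × 192.33 = 121.1679 now; the wife offers that and keeps 178.8321.
Round 1 (the husband proposes): the wife can get 178.8321 next round, worth 0.97 × 178.8321 = 173.467137 now; the husband offers that and keeps 126.532863.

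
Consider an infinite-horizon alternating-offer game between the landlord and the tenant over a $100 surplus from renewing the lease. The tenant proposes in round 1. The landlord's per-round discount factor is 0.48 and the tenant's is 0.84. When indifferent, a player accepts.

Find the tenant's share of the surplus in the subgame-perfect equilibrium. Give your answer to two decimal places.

Let x be the tenant's share when the tenant proposes and y be the landlord's share when the landlord proposes.
The landlord accepts iff offered ≥ 0.48·y, so x = 100 − 0.48y. Symmetrically y = 100 − 0.84x.
Substituting: x = 100 − 0.48(100 − 0.84x), giving x(1 − 0.84·0.48) = 100(1 − 0.48).
So x = 100 × 0.52 / 0.5968 ≈ 87.1314, and the landlord receives 100 − x ≈ 12.8686.

87.13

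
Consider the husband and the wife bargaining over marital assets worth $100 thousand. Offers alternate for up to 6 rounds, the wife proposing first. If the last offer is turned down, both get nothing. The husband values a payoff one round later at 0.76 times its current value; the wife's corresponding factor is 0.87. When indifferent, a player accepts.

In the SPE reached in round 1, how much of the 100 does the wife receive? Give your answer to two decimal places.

Solve by backward induction from round 6.
Round 6 (the husband proposes): the wife will accept anything ≥ 0, so the husband offers 0 and keeps 100.
Round 5 (the wife proposes): the husband can get 100 next round, worth 0.76 × 100 = 76 now; the wife offers that and keeps 24.
Round 4 (the husband proposes): the wife can get 24 next round, worth 0.87 × 24 = 20.88 now; the husband offers that and keeps 79.12.
Round 3 (the wife proposes): the husband can get 79.12 next round, worth 0.76 × 79.12 = 60.1312 now. The wife offers 60.1312 and keeps 100 − 60.1312 = 39.8688.
Round 2 (the husband proposes): the wife can get 39.8688 next round, worth 0.87 × 39.8688 = 34.685856 now, so the husband offers 34.685856, keeping 65.314144.
Round 1 (the wife proposes): the husband can get 65.314144 next round, worth 0.76 × 65.314144 = 49.63874944 now, so the wife offers 49.63874944, keeping 50.36125056.

50.36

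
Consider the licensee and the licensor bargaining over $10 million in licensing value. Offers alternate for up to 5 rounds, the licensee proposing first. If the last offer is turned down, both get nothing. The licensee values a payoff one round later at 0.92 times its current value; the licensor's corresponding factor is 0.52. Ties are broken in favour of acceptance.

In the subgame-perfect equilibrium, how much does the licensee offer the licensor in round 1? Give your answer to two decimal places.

0.62

Round 5 (the licensee proposes): rejection yields 0 for the licensor; the licensee offers 0 and keeps 10.
Round 4 (the licensor proposes): the licensee can get 10 next round, worth 0.92 × 10 = 9.2 now. The licensor offers 9.2 and keeps 10 − 9.2 = 0.8.
Round 3 (the licensee proposes): the licensor can get 0.8 next round, worth 0.52 × 0.8 = 0.416 now. The licensee offers 0.416 and keeps 10 − 0.416 = 9.584.
Round 2 (the licensor proposes): the licensee can get 9.584 next round, worth 0.92 × 9.584 = 8.81728 now; the licensor offers that and keeps 1.18272.
Round 1 (the licensee proposes): the licensor can get 1.18272 next round, worth 0.52 × 1.18272 = 0.6150144 now. The licensee offers 0.6150144 and keeps 10 − 0.6150144 = 9.3849856.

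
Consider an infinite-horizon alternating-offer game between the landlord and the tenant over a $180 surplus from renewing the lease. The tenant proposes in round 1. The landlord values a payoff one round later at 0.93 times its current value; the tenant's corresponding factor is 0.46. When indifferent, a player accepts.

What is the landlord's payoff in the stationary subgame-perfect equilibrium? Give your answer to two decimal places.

157.98

In a stationary SPE each proposer offers the other exactly their discounted continuation value.
If the tenant keeps x when proposing and the landlord keeps y when proposing, then x = 180 − 0.93y and y = 180 − 0.46x.
Solving: x = 180(1 − 0.93) / (1 − 0.46·0.93) = 12.6 / 0.5722 ≈ 22.0203.
The landlord gets 180 − 22.0203 ≈ 157.9797.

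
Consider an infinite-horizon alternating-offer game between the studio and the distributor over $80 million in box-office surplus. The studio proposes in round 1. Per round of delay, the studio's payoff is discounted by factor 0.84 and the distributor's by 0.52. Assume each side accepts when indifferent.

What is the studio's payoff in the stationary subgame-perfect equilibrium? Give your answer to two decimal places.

When the studio proposes, the distributor accepts any offer worth at least 0.52 times what the distributor would get by proposing next round; and vice versa.
This gives x = 80 − 0.52y and y = 80 − 0.84x, where x and y are each side's share when it proposes.
Hence (1 − 0.52·0.84)x = 80(1 − 0.52), i.e. 0.5632·x = 38.4.
x ≈ 68.1818; the distributor's share is 80 − x ≈ 11.8182.

68.18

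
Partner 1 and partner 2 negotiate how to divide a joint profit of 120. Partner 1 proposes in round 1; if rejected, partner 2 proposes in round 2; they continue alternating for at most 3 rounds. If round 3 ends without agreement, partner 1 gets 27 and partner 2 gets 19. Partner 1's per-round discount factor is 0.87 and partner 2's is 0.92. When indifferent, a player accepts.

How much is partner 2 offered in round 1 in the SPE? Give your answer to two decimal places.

Round 3 (partner 1 proposes): partner 2 gets 19 if talks fail, so partner 1 offers 19 and keeps 101.
Round 2 (partner 2 proposes): partner 1 can get 101 next round, worth 0.87 × 101 = 87.87 now, so partner 2 offers 87.87, keeping 32.13.
Round 1 (partner 1 proposes): partner 2 can get 32.13 next round, worth 0.92 × 32.13 = 29.5596 now. Partner 1 offers 29.5596 and keeps 120 − 29.5596 = 90.4404.

29.56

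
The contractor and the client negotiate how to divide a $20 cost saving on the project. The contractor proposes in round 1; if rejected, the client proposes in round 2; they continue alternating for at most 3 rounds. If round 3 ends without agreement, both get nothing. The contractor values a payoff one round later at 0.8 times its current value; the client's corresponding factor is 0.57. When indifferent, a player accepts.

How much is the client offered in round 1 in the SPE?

Round 3 (the contractor proposes): rejection yields 0 for the client; the contractor offers 0 and keeps 20.
Round 2 (the client proposes): the contractor can get 20 next round, worth 0.8 × 20 = 16 now, so the client offers 16, keeping 4.
Round 1 (the contractor proposes): the client can get 4 next round, worth 0.57 × 4 = 2.28 now; the contractor offers that and keeps 17.72.

2.28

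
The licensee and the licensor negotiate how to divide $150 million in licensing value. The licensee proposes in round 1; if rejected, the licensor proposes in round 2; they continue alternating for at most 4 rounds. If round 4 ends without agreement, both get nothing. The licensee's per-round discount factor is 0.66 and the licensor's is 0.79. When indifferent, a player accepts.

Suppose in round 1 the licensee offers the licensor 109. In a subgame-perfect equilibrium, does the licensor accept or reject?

Accept

Work out the licensor's continuation value if the offer is rejected.
Round 4 (the licensor proposes): rejection yields 0 for the licensee; the licensor offers 0 and keeps 150.
Round 3 (the licensee proposes): the licensor can get 150 next round, worth 0.79 × 150 = 118.5 now. The licensee offers 118.5 and keeps 150 − 118.5 = 31.5.
Round 2 (the licensor proposes): the licensee can get 31.5 next round, worth 0.66 × 31.5 = 20.79 now; the licensor offers that and keeps 129.21.
So by rejecting in round 1, the licensor gets 129.21 next round, worth 0.79 × 129.21 = 102.0759 now.
Offer 109 ≥ 102.0759, so the licensor accepts.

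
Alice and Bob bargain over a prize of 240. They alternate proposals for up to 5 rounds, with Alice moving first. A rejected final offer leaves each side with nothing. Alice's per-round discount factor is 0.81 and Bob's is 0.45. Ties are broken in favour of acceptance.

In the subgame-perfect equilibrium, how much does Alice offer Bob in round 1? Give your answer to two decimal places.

Work backward from the last round.
Round 5 (Alice proposes): rejection yields 0 for Bob; Alice offers 0 and keeps 240.
Round 4 (Bob proposes): Alice can get 240 next round, worth 0.81 × 240 = 194.4 now; Bob offers that and keeps 45.6.
Round 3 (Alice proposes): Bob can get 45.6 next round, worth 0.45 × 45.6 = 20.52 now; Alice offers that and keeps 219.48.
Round 2 (Bob proposes): Alice can get 219.48 next round, worth 0.81 × 219.48 = 177.7788 now; Bob offers that and keeps 62.2212.
Round 1 (Alice proposes): Bob can get 62.2212 next round, worth 0.45 × 62.2212 = 27.99954 now, so Alice offers 27.99954, keeping 212.00046.

28.00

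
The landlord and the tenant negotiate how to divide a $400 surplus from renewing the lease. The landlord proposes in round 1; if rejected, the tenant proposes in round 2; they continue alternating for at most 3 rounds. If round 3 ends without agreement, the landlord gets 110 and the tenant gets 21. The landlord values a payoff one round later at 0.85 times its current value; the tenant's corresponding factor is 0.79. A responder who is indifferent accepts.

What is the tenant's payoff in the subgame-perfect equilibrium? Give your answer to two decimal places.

61.50

Round 3 (the landlord proposes): the tenant gets 21 if talks fail, so the landlord offers 21 and keeps 379.
Round 2 (the tenant proposes): the landlord can get 379 next round, worth 0.85 × 379 = 322.15 now; the tenant offers that and keeps 77.85.
Round 1 (the landlord proposes): the tenant can get 77.85 next round, worth 0.79 × 77.85 = 61.5015 now; the landlord offers that and keeps 338.4985.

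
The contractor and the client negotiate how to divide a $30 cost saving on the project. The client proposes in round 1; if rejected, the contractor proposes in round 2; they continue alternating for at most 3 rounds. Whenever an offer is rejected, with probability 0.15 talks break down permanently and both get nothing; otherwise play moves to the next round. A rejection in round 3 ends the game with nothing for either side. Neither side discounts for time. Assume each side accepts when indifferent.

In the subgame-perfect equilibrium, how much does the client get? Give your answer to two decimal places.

26.18

By backward induction:
Round 3 (the client proposes): rejection yields 0 for the contractor; the client offers 0 and keeps 30.
Round 2 (the contractor proposes): rejecting gives the client an expected 0.85 × 30 = 25.5. The contractor offers 25.5 and keeps 30 − 25.5 = 4.5.
Round 1 (the client proposes): rejecting gives the contractor an expected 0.85 × 4.5 = 3.825. The client offers 3.825 and keeps 30 − 3.825 = 26.175.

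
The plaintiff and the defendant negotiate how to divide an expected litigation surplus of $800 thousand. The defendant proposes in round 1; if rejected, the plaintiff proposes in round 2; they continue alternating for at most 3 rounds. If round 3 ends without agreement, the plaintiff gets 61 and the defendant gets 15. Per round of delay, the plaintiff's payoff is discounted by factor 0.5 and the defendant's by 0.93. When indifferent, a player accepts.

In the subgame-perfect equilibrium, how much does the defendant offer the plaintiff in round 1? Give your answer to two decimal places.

56.37

Round 3 (the defendant proposes): the plaintiff gets 61 if talks fail, so the defendant offers 61 and keeps 739.
Round 2 (the plaintiff proposes): the defendant can get 739 next round, worth 0.93 × 739 = 687.27 now; the plaintiff offers that and keeps 112.73.
Round 1 (the defendant proposes): the plaintiff can get 112.73 next round, worth 0.5 × 112.73 = 56.365 now. The defendant offers 56.365 and keeps 800 − 56.365 = 743.635.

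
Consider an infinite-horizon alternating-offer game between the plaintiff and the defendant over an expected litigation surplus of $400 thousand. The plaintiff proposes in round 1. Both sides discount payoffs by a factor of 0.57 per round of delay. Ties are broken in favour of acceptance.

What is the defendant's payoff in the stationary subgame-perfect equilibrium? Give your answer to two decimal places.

In a stationary SPE each proposer offers the other exactly their discounted continuation value.
If the plaintiff keeps x when proposing and the defendant keeps y when proposing, then x = 400 − 0.57y and y = 400 − 0.57x.
Solving: x = 400(1 − 0.57) / (1 − 0.57·0.57) = 172 / 0.6751 ≈ 254.7771.
The defendant gets 400 − 254.7771 ≈ 145.2229.

145.22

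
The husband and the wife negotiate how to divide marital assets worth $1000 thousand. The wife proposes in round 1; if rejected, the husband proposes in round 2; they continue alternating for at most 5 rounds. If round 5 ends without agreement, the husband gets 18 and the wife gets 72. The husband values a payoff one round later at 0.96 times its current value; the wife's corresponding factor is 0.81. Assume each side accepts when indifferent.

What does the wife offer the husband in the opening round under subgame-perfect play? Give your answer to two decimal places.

Round 5 (the wife proposes): the husband gets 18 if talks fail, so the wife offers 18 and keeps 982.
Round 4 (the husband proposes): the wife can get 982 next round, worth 0.81 × 982 = 795.42 now; the husband offers that and keeps 204.58.
Round 3 (the wife proposes): the husband can get 204.58 next round, worth 0.96 × 204.58 = 196.3968 now, so the wife offers 196.3968, keeping 803.6032.
Round 2 (the husband proposes): the wife can get 803.6032 next round, worth 0.81 × 803.6032 = 650.918592 now; the husband offers that and keeps 349.081408.
Round 1 (the wife proposes): the husband can get 349.081408 next round, worth 0.96 × 349.081408 = 335.11815168 now. The wife offers 335.11815168 and keeps 1000 − 335.11815168 = 664.88184832.

335.12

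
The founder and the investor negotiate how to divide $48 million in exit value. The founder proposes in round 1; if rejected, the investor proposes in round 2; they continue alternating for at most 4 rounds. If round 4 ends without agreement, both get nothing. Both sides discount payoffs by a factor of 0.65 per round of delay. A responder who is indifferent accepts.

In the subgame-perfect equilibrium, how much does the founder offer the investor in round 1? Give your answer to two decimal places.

24.10

Round 4 (the investor proposes): the founder will accept anything ≥ 0, so the investor offers 0 and keeps 48.
Round 3 (the founder proposes): the investor can get 48 next round, worth 0.65 × 48 = 31.2 now; the founder offers that and keeps 16.8.
Round 2 (the investor proposes): the founder can get 16.8 next round, worth 0.65 × 16.8 = 10.92 now, so the investor offers 10.92, keeping 37.08.
Round 1 (the founder proposes): the investor can get 37.08 next round, worth 0.65 × 37.08 = 24.102 now; the founder offers that and keeps 23.898.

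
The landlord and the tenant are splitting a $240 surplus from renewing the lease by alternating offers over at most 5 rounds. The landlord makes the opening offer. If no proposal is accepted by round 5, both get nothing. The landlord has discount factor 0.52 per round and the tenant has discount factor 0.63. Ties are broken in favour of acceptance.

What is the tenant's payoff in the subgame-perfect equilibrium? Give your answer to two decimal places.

96.35

By backward induction:
Round 5 (the landlord proposes): the tenant will accept anything ≥ 0, so the landlord offers 0 and keeps 240.
Round 4 (the tenant proposes): the landlord can get 240 next round, worth 0.52 × 240 = 124.8 now, so the tenant offers 124.8, keeping 115.2.
Round 3 (the landlord proposes): the tenant can get 115.2 next round, worth 0.63 × 115.2 = 72.576 now; the landlord offers that and keeps 167.424.
Round 2 (the tenant proposes): the landlord can get 167.424 next round, worth 0.52 × 167.424 = 87.06048 now; the tenant offers that and keeps 152.93952.
Round 1 (the landlord proposes): the tenant can get 152.93952 next round, worth 0.63 × 152.93952 = 96.3518976 now; the landlord offers that and keeps 143.6481024.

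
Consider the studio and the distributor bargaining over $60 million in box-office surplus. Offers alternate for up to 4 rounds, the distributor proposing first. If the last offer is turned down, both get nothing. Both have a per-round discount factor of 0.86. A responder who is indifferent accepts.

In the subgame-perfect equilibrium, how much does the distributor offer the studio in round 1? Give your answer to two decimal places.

Round 4 (the studio proposes): the distributor will accept anything ≥ 0, so the studio offers 0 and keeps 60.
Round 3 (the distributor proposes): the studio can get 60 next round, worth 0.86 × 60 = 51.6 now. The distributor offers 51.6 and keeps 60 − 51.6 = 8.4.
Round 2 (the studio proposes): the distributor can get 8.4 next round, worth 0.86 × 8.4 = 7.224 now; the studio offers that and keeps 52.776.
Round 1 (the distributor proposes): the studio can get 52.776 next round, worth 0.86 × 52.776 = 45.38736 now, so the distributor offers 45.38736, keeping 14.61264.

45.39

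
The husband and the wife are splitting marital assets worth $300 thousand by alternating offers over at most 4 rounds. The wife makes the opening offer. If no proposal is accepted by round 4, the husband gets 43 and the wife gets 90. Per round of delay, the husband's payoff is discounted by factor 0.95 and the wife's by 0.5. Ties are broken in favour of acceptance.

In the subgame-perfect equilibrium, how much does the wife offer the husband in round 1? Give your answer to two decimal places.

237.26

Round 4 (the husband proposes): the wife gets 90 if talks fail, so the husband offers 90 and keeps 210.
Round 3 (the wife proposes): the husband can get 210 next round, worth 0.95 × 210 = 199.5 now, so the wife offers 199.5, keeping 100.5.
Round 2 (the husband proposes): the wife can get 100.5 next round, worth 0.5 × 100.5 = 50.25 now. The husband offers 50.25 and keeps 300 − 50.25 = 249.75.
Round 1 (the wife proposes): the husband can get 249.75 next round, worth 0.95 × 249.75 = 237.2625 now. The wife offers 237.2625 and keeps 300 − 237.2625 = 62.7375.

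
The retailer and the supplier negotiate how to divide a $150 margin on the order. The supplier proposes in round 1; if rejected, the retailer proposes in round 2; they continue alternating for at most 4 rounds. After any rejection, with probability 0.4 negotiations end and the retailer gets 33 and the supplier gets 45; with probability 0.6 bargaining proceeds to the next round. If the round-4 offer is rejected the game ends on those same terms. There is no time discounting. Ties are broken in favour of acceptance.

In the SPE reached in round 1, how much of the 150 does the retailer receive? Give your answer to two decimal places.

Round 4 (the retailer proposes): the supplier gets 45 if talks fail, so the retailer offers 45 and keeps 105.
Round 3 (the supplier proposes): rejecting gives the retailer an expected 0.6 × 105 + 0.4 × 33 = 76.2; the supplier offers that and keeps 73.8.
Round 2 (the retailer proposes): rejecting gives the supplier an expected 0.6 × 73.8 + 0.4 × 45 = 62.28; the retailer offers that and keeps 87.72.
Round 1 (the supplier proposes): rejecting gives the retailer an expected 0.6 × 87.72 + 0.4 × 33 = 65.832. The supplier offers 65.832 and keeps 150 − 65.832 = 84.168.

65.83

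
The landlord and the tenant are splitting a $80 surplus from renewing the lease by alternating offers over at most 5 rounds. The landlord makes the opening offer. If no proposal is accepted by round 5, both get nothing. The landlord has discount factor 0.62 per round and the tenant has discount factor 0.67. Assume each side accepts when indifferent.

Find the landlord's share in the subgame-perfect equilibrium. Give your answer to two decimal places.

51.17

Round 5 (the landlord proposes): rejection yields 0 for the tenant; the landlord offers 0 and keeps 80.
Round 4 (the tenant proposes): the landlord can get 80 next round, worth 0.62 × 80 = 49.6 now, so the tenant offers 49.6, keeping 30.4.
Round 3 (the landlord proposes): the tenant can get 30.4 next round, worth 0.67 × 30.4 = 20.368 now, so the landlord offers 20.368, keeping 59.632.
Round 2 (the tenant proposes): the landlord can get 59.632 next round, worth 0.62 × 59.632 = 36.97184 now. The tenant offers 36.97184 and keeps 80 − 36.97184 = 43.02816.
Round 1 (the landlord proposes): the tenant can get 43.02816 next round, worth 0.67 × 43.02816 = 28.8288672 now. The landlord offers 28.8288672 and keeps 80 − 28.8288672 = 51.1711328.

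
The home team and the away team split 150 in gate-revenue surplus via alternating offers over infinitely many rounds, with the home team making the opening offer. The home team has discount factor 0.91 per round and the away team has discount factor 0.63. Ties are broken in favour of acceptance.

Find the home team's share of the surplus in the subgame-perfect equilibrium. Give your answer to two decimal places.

130.07

In a stationary SPE each proposer offers the other exactly their discounted continuation value.
If the home team keeps x when proposing and the away team keeps y when proposing, then x = 150 − 0.63y and y = 150 − 0.91x.
Solving: x = 150(1 − 0.63) / (1 − 0.91·0.63) = 55.5 / 0.4267 ≈ 130.0680.
The away team gets 150 − 130.0680 ≈ 19.9320.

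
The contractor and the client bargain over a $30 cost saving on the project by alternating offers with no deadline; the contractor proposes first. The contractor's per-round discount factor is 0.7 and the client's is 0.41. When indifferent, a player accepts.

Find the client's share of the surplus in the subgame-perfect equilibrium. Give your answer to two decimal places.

5.18

When the contractor proposes, the client accepts any offer worth at least 0.41 times what the client would get by proposing next round; and vice versa.
This gives x = 30 − 0.41y and y = 30 − 0.7x, where x and y are each side's share when it proposes.
Hence (1 − 0.41·0.7)x = 30(1 − 0.41), i.e. 0.713·x = 17.7.
x ≈ 24.8247; the client's share is 30 − x ≈ 5.1753.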